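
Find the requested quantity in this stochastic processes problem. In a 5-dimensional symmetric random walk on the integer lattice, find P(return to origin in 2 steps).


P(return in 2 steps) = P(reverse first step) = 1/(2d)
= 1/10
= 0.1000

0.1000


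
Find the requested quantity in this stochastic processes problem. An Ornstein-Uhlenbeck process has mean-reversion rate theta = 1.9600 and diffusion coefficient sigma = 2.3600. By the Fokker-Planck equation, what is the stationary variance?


Stationary variance = sigma^2 / (2*theta)
= 2.3600^2 / (2*1.9600)
= 5.5696 / 3.9200
= 1.4208

1.4208


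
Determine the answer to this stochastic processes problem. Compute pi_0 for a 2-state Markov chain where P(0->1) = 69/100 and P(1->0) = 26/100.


Stationary distribution: pi_0 = p10/(p01+p10), pi_1 = p01/(p01+p10)
p01 = 0.6900, p10 = 0.2600
pi_0 = 0.2737

0.2737


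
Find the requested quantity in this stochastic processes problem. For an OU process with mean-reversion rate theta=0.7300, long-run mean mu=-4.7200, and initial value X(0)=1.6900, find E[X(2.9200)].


E[X(t)] = mu + (X(0) - mu)*exp(-theta*t)
= -4.7200 + (1.6900 - -4.7200)*exp(-0.7300*2.9200)
= -4.7200 + 6.4100 * 0.1186
= -3.9595

-3.9595


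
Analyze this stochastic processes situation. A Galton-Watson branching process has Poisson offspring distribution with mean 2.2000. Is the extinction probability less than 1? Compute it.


Since mu = 2.2000 > 1, extinction prob q < 1.
Solve s = exp(mu*(s-1)) iteratively.
q = 0.1563

0.1563


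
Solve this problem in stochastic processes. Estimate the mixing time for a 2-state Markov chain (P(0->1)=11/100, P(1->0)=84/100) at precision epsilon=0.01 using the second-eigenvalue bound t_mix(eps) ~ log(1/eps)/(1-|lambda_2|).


lambda_2 = |1 - p01 - p10| = |1 - 0.1100 - 0.8400| = 0.0500
t_mix ~ log(1/eps)/(1 - |lambda_2|)
= log(100)/(1 - 0.0500) = 4.6052/0.9500
= 4.8475

4.8475


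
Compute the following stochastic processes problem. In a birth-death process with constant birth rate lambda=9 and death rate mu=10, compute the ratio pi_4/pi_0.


For birth-death process, pi_n/pi_0 = (lambda/mu)^n
= (9/10)^4
= 0.6561

0.6561


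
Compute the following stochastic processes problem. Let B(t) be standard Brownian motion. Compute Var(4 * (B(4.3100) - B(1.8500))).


Var(alpha*(B(t)-B(s))) = alpha^2 * (t-s)
= 4^2 * (4.3100 - 1.8500)
= 16 * 2.4600
= 39.3600

39.3600


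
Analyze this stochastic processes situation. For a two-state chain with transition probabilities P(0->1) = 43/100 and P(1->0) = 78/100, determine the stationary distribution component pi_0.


Stationary distribution: pi_0 = p10/(p01+p10), pi_1 = p01/(p01+p10)
p01 = 0.4300, p10 = 0.7800
pi_0 = 0.6446

0.6446


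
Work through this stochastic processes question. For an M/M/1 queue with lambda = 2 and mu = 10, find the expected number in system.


rho = 2/10 = 0.2000
L = rho/(1-rho)
= 0.2000/0.8000
= 0.2500

0.2500


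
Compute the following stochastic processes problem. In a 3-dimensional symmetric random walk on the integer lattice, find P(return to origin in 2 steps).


P(return in 2 steps) = P(reverse first step) = 1/(2d)
= 1/6
= 0.1667

0.1667


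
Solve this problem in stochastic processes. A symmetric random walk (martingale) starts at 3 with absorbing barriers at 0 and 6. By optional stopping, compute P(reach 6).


By optional stopping theorem: E(M at tau) = M(0) = 3
P(hit 6)*6 + P(hit 0)*0 = 3
P(hit 6) = (3 - 0)/(6 - 0) = 1/2 = 0.5000

0.5000


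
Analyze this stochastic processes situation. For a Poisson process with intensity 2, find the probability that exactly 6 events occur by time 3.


P(N(t)=k) = (lambda*t)^k * exp(-lambda*t) / k!
lambda*t = 6
= 6^6 * exp(-6) / 6!
= 46656 * 0.0025 / 720
= 0.1606

0.1606


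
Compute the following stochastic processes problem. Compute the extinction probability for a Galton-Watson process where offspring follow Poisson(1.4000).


Since mu = 1.4000 > 1, extinction prob q < 1.
Solve s = exp(mu*(s-1)) iteratively.
q = 0.4890

0.4890


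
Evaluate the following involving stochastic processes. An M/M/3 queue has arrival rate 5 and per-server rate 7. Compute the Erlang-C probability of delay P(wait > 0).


a = lambda/mu = 0.7143
rho = a/c = 0.2381
Erlang-C formula applied:
C(c,a) = 0.0389

0.0389


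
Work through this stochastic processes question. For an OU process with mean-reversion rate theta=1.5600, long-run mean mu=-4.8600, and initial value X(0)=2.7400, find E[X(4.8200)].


E[X(t)] = mu + (X(0) - mu)*exp(-theta*t)
= -4.8600 + (2.7400 - -4.8600)*exp(-1.5600*4.8200)
= -4.8600 + 7.6000 * 5.4257e-04
= -4.8559

-4.8559


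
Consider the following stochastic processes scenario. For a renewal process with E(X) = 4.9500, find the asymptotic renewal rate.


Long-run renewal rate = 1/E(X)
= 1/4.9500
= 0.2020

0.2020


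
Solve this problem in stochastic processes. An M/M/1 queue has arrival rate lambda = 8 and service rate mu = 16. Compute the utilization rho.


rho = lambda/mu
= 8/16
= 0.5000

0.5000


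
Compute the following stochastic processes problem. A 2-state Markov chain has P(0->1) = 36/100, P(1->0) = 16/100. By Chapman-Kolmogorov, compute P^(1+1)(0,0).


P^2 = P^1 * P^1
Computing via matrix multiplication of the transition matrix.
Entry (0,0) of P^2 = 0.4672

0.4672


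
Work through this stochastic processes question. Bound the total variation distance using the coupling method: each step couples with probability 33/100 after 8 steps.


TV distance bound <= (1-delta)^n
= (1 - 0.3300)^8
= 0.6700^8
= 0.0406

0.0406


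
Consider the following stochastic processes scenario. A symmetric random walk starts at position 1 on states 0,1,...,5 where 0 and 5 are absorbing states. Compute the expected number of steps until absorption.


For symmetric RW on 0,...,N with absorbing barriers, E(i) = i*(N-i)
E(1) = 1 * 4 = 4

4


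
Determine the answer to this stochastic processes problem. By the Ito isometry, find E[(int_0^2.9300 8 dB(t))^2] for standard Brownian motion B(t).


By Ito isometry: E[(int f dB)^2] = int f^2 dt
= 8^2 * 2.9300
= 64 * 2.9300 = 187.5200

187.5200


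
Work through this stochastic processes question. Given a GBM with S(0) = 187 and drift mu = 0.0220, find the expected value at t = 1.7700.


E[S(t)] = S(0) * exp(mu * t)
= 187 * exp(0.0220 * 1.7700)
= 187 * 1.0397
= 194.4254

194.4254


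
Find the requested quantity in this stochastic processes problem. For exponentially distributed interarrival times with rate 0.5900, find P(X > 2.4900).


P(X > t) = exp(-lambda * t)
= exp(-0.5900 * 2.4900)
= exp(-1.4691) = 0.2301

0.2301


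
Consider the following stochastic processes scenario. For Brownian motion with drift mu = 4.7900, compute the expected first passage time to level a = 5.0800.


Expected first passage time = a/mu
= 5.0800/4.7900
= 1.0605

1.0605


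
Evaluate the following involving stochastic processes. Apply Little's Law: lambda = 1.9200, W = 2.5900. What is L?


Little's Law: L = lambda * W
= 1.9200 * 2.5900
= 4.9728

4.9728


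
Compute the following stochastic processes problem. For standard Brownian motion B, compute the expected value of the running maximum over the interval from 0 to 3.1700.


E(max B(s)) = sqrt(2t/pi)
= sqrt(2*3.1700/pi)
= sqrt(2.0181)
= 1.4206

1.4206


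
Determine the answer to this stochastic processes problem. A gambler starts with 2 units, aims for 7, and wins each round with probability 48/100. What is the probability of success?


Gambler's ruin formula:
r = q/p = 0.5200/0.4800 = 1.0833
P(win) = (1 - r^i)/(1 - r^N)
= (1 - 1.0833^2)/(1 - 1.0833^7)
= 0.2311

0.2311


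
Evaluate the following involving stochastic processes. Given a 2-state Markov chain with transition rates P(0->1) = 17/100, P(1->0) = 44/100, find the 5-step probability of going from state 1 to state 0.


Computing P^5 by matrix multiplication.
P = [[0.8300, 0.1700], [0.4400, 0.5600]]
After raising P to the power 5:
P^5(1,0) = 0.7148

0.7148


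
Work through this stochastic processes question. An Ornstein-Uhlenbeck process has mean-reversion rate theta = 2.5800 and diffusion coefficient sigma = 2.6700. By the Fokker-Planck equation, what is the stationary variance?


Stationary variance = sigma^2 / (2*theta)
= 2.6700^2 / (2*2.5800)
= 7.1289 / 5.1600
= 1.3816

1.3816


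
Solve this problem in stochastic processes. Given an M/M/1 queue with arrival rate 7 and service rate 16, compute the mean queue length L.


rho = 7/16 = 0.4375
L = rho/(1-rho)
= 0.4375/0.5625
= 0.7778

0.7778


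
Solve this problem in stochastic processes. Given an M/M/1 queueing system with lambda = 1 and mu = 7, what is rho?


rho = lambda/mu
= 1/7
= 0.1429

0.1429


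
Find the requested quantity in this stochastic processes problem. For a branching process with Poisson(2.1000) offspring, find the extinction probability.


Since mu = 2.1000 > 1, extinction prob q < 1.
Solve s = exp(mu*(s-1)) iteratively.
q = 0.1779

0.1779


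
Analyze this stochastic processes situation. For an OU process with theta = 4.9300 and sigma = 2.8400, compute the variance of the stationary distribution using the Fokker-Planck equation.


Stationary variance = sigma^2 / (2*theta)
= 2.8400^2 / (2*4.9300)
= 8.0656 / 9.8600
= 0.8180

0.8180


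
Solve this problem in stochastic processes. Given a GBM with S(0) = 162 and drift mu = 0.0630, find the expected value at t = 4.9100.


E[S(t)] = S(0) * exp(mu * t)
= 162 * exp(0.0630 * 4.9100)
= 162 * 1.3625
= 220.7269

220.7269


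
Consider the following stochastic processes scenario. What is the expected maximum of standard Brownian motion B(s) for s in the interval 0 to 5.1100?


E(max B(s)) = sqrt(2t/pi)
= sqrt(2*5.1100/pi)
= sqrt(3.2531)
= 1.8036

1.8036


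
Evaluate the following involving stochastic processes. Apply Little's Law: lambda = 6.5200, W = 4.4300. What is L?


Little's Law: L = lambda * W
= 6.5200 * 4.4300
= 28.8836

28.8836


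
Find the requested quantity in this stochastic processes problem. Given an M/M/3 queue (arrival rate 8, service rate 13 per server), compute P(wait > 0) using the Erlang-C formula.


a = lambda/mu = 0.6154
rho = a/c = 0.2051
Erlang-C formula applied:
C(c,a) = 0.0264

0.0264


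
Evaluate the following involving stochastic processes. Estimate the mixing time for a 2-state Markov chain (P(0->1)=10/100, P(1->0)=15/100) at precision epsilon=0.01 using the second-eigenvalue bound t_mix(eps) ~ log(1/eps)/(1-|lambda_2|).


lambda_2 = |1 - p01 - p10| = |1 - 0.1000 - 0.1500| = 0.7500
t_mix ~ log(1/eps)/(1 - |lambda_2|)
= log(100)/(1 - 0.7500) = 4.6052/0.2500
= 18.4207

18.4207


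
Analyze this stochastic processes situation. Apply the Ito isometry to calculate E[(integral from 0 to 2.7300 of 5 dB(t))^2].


By Ito isometry: E[(int f dB)^2] = int f^2 dt
= 5^2 * 2.7300
= 25 * 2.7300 = 68.2500

68.2500


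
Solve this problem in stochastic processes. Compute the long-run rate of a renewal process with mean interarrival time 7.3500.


Long-run renewal rate = 1/E(X)
= 1/7.3500
= 0.1361

0.1361


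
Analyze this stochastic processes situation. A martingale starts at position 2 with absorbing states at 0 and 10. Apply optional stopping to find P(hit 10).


By optional stopping theorem: E(M at tau) = M(0) = 2
P(hit 10)*10 + P(hit 0)*0 = 2
P(hit 10) = (2 - 0)/(10 - 0) = 1/5 = 0.2000

0.2000


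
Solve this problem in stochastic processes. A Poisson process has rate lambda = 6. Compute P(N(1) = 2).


P(N(t)=k) = (lambda*t)^k * exp(-lambda*t) / k!
lambda*t = 6
= 6^2 * exp(-6) / 2!
= 36 * 0.0025 / 2
= 0.0446

0.0446


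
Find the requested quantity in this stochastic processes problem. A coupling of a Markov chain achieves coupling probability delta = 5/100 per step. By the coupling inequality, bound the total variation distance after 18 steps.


TV distance bound <= (1-delta)^n
= (1 - 0.0500)^18
= 0.9500^18
= 0.3972

0.3972


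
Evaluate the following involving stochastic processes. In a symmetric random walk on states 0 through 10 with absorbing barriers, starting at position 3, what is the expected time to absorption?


For symmetric RW on 0,...,N with absorbing barriers, E(i) = i*(N-i)
E(3) = 3 * 7 = 21

21


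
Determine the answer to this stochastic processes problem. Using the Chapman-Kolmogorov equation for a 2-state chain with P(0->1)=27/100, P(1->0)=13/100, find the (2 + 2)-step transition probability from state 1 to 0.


P^4 = P^2 * P^2
Computing via matrix multiplication of the transition matrix.
Entry (1,0) of P^4 = 0.2829

0.2829


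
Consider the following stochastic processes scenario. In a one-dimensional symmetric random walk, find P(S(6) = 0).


P(S(6) = 0) = C(6,3) / 4^3
= 20 / 64
= 0.3125

0.3125


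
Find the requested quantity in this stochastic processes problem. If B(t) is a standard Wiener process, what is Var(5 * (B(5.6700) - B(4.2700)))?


Var(alpha*(B(t)-B(s))) = alpha^2 * (t-s)
= 5^2 * (5.6700 - 4.2700)
= 25 * 1.4000
= 35.0000

35.0000


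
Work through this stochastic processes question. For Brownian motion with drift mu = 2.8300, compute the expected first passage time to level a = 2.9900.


Expected first passage time = a/mu
= 2.9900/2.8300
= 1.0565

1.0565


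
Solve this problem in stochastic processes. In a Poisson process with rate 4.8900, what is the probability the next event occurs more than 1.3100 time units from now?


P(X > t) = exp(-lambda * t)
= exp(-4.8900 * 1.3100)
= exp(-6.4059) = 0.0017

0.0017


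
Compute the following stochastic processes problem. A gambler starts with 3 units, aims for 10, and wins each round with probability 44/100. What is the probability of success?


Gambler's ruin formula:
r = q/p = 0.5600/0.4400 = 1.2727
P(win) = (1 - r^i)/(1 - r^N)
= (1 - 1.2727^3)/(1 - 1.2727^10)
= 0.1046

0.1046


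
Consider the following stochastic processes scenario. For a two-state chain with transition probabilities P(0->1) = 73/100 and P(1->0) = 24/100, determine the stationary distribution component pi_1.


Stationary distribution: pi_0 = p10/(p01+p10), pi_1 = p01/(p01+p10)
p01 = 0.7300, p10 = 0.2400
pi_1 = 0.7526

0.7526


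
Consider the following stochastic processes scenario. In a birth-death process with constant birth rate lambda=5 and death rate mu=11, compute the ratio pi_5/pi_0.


For birth-death process, pi_n/pi_0 = (lambda/mu)^n
= (5/11)^5
= 0.0194

0.0194


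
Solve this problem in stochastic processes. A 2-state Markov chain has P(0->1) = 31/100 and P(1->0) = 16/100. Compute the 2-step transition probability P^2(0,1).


Computing P^2 by matrix multiplication.
P = [[0.6900, 0.3100], [0.1600, 0.8400]]
After raising P to the power 2:
P^2(0,1) = 0.4743

0.4743


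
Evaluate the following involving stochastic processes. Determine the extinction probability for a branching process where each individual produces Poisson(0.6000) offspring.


Since mu = 0.6000 <= 1, extinction probability = 1.

1.0000


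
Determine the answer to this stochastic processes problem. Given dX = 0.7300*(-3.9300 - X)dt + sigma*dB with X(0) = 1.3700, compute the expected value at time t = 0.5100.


E[X(t)] = mu + (X(0) - mu)*exp(-theta*t)
= -3.9300 + (1.3700 - -3.9300)*exp(-0.7300*0.5100)
= -3.9300 + 5.3000 * 0.6891
= -0.2775

-0.2775


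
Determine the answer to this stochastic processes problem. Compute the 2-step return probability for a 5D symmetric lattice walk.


P(return in 2 steps) = P(reverse first step) = 1/(2d)
= 1/10
= 0.1000

0.1000


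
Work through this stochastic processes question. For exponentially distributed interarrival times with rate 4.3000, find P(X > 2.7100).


P(X > t) = exp(-lambda * t)
= exp(-4.3000 * 2.7100)
= exp(-11.6530) = 8.6929e-06

8.6929e-06


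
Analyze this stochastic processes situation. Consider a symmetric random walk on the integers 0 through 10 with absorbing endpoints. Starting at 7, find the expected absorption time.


For symmetric RW on 0,...,N with absorbing barriers, E(i) = i*(N-i)
E(7) = 7 * 3 = 21

21


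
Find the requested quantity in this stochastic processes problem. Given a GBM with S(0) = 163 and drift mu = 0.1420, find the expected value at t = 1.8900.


E[S(t)] = S(0) * exp(mu * t)
= 163 * exp(0.1420 * 1.8900)
= 163 * 1.3078
= 213.1786

213.1786


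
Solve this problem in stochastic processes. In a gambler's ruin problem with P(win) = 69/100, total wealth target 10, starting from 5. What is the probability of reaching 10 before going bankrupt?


Gambler's ruin formula:
r = q/p = 0.3100/0.6900 = 0.4493
P(win) = (1 - r^i)/(1 - r^N)
= (1 - 0.4493^5)/(1 - 0.4493^10)
= 0.9820

0.9820


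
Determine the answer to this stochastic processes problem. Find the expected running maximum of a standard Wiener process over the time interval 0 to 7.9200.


E(max B(s)) = sqrt(2t/pi)
= sqrt(2*7.9200/pi)
= sqrt(5.0420)
= 2.2454

2.2454


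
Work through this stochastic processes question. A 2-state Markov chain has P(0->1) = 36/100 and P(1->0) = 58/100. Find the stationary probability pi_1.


Stationary distribution: pi_0 = p10/(p01+p10), pi_1 = p01/(p01+p10)
p01 = 0.3600, p10 = 0.5800
pi_1 = 0.3830

0.3830


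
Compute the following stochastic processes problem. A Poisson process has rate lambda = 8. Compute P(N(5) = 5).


P(N(t)=k) = (lambda*t)^k * exp(-lambda*t) / k!
lambda*t = 40
= 40^5 * exp(-40) / 5!
= 102400000 * 4.2484e-18 / 120
= 3.6253e-12

3.6253e-12


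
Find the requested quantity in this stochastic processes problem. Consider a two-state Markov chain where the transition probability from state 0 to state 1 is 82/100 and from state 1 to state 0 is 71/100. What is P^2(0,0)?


Computing P^2 by matrix multiplication.
P = [[0.1800, 0.8200], [0.7100, 0.2900]]
After raising P to the power 2:
P^2(0,0) = 0.6146

0.6146


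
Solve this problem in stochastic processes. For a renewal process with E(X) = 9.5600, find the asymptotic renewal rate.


Long-run renewal rate = 1/E(X)
= 1/9.5600
= 0.1046

0.1046


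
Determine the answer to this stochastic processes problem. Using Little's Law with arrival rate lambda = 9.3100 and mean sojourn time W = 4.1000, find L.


Little's Law: L = lambda * W
= 9.3100 * 4.1000
= 38.1710

38.1710


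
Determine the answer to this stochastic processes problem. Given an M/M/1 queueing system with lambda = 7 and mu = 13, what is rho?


rho = lambda/mu
= 7/13
= 0.5385

0.5385


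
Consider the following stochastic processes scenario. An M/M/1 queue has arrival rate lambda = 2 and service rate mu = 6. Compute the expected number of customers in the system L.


rho = 2/6 = 0.3333
L = rho/(1-rho)
= 0.3333/0.6667
= 0.5000

0.5000


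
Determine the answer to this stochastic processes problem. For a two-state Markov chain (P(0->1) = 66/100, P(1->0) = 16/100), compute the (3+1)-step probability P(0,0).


P^4 = P^3 * P^1
Computing via matrix multiplication of the transition matrix.
Entry (0,0) of P^4 = 0.1960

0.1960


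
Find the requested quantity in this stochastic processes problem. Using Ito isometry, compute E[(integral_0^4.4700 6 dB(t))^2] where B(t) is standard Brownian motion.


By Ito isometry: E[(int f dB)^2] = int f^2 dt
= 6^2 * 4.4700
= 36 * 4.4700 = 160.9200

160.9200


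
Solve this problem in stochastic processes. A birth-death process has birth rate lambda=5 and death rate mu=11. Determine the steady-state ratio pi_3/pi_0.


For birth-death process, pi_n/pi_0 = (lambda/mu)^n
= (5/11)^3
= 0.0939

0.0939


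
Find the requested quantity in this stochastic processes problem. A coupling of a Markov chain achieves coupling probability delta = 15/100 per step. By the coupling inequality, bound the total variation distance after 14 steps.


TV distance bound <= (1-delta)^n
= (1 - 0.1500)^14
= 0.8500^14
= 0.1028

0.1028


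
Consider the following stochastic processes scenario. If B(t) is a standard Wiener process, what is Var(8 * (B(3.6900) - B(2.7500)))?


Var(alpha*(B(t)-B(s))) = alpha^2 * (t-s)
= 8^2 * (3.6900 - 2.7500)
= 64 * 0.9400
= 60.1600

60.1600


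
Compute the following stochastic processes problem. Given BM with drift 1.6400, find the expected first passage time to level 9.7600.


Expected first passage time = a/mu
= 9.7600/1.6400
= 5.9512

5.9512


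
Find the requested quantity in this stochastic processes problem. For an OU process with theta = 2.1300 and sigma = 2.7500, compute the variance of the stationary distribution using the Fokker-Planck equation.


Stationary variance = sigma^2 / (2*theta)
= 2.7500^2 / (2*2.1300)
= 7.5625 / 4.2600
= 1.7752

1.7752


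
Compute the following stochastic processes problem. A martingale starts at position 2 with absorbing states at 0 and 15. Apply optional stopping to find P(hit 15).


By optional stopping theorem: E(M at tau) = M(0) = 2
P(hit 15)*15 + P(hit 0)*0 = 2
P(hit 15) = (2 - 0)/(15 - 0) = 2/15 = 0.1333

0.1333


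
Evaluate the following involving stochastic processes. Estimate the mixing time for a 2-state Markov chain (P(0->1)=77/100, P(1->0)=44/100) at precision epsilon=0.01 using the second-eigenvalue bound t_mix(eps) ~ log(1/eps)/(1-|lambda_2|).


lambda_2 = |1 - p01 - p10| = |1 - 0.7700 - 0.4400| = 0.2100
t_mix ~ log(1/eps)/(1 - |lambda_2|)
= log(100)/(1 - 0.2100) = 4.6052/0.7900
= 5.8293

5.8293


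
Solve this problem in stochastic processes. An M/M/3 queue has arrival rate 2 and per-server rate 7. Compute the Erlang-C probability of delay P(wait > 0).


a = lambda/mu = 0.2857
rho = a/c = 0.0952
Erlang-C formula applied:
C(c,a) = 0.0032

0.0032


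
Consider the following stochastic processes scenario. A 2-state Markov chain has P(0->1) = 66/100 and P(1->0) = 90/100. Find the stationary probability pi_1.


Stationary distribution: pi_0 = p10/(p01+p10), pi_1 = p01/(p01+p10)
p01 = 0.6600, p10 = 0.9000
pi_1 = 0.4231

0.4231


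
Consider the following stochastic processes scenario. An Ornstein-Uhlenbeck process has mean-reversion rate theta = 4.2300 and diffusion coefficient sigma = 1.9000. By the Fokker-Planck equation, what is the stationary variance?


Stationary variance = sigma^2 / (2*theta)
= 1.9000^2 / (2*4.2300)
= 3.6100 / 8.4600
= 0.4267

0.4267


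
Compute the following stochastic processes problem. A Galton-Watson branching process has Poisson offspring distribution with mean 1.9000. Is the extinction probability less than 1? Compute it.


Since mu = 1.9000 > 1, extinction prob q < 1.
Solve s = exp(mu*(s-1)) iteratively.
q = 0.2328

0.2328


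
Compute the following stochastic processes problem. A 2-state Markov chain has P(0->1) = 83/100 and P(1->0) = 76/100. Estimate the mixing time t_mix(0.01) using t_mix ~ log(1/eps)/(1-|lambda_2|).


lambda_2 = |1 - p01 - p10| = |1 - 0.8300 - 0.7600| = 0.5900
t_mix ~ log(1/eps)/(1 - |lambda_2|)
= log(100)/(1 - 0.5900) = 4.6052/0.4100
= 11.2321

11.2321


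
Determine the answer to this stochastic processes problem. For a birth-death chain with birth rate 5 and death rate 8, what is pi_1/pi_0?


For birth-death process, pi_n/pi_0 = (lambda/mu)^n
= (5/8)^1
= 0.6250

0.6250


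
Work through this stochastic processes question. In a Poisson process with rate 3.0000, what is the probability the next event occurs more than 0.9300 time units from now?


P(X > t) = exp(-lambda * t)
= exp(-3.0000 * 0.9300)
= exp(-2.7900) = 0.0614

0.0614


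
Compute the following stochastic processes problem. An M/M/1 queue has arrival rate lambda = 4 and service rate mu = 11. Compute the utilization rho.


rho = lambda/mu
= 4/11
= 0.3636

0.3636


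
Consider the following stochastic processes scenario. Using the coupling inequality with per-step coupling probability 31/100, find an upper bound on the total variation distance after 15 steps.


TV distance bound <= (1-delta)^n
= (1 - 0.3100)^15
= 0.6900^15
= 0.0038

0.0038


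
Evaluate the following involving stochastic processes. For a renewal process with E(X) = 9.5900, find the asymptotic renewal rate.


Long-run renewal rate = 1/E(X)
= 1/9.5900
= 0.1043

0.1043


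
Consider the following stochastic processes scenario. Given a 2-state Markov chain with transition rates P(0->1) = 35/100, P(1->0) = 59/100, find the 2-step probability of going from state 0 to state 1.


Computing P^2 by matrix multiplication.
P = [[0.6500, 0.3500], [0.5900, 0.4100]]
After raising P to the power 2:
P^2(0,1) = 0.3710

0.3710


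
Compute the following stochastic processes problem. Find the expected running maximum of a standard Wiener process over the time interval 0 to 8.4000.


E(max B(s)) = sqrt(2t/pi)
= sqrt(2*8.4000/pi)
= sqrt(5.3476)
= 2.3125

2.3125


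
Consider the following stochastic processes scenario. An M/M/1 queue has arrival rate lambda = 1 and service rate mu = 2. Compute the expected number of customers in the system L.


rho = 1/2 = 0.5000
L = rho/(1-rho)
= 0.5000/0.5000
= 1.0000

1.0000


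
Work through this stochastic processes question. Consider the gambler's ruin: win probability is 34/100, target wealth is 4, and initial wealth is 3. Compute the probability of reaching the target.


Gambler's ruin formula:
r = q/p = 0.6600/0.3400 = 1.9412
P(win) = (1 - r^i)/(1 - r^N)
= (1 - 1.9412^3)/(1 - 1.9412^4)
= 0.4784

0.4784


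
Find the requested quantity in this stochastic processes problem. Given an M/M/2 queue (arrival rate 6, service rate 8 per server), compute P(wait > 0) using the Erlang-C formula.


a = lambda/mu = 0.7500
rho = a/c = 0.3750
Erlang-C formula applied:
C(c,a) = 0.2045

0.2045


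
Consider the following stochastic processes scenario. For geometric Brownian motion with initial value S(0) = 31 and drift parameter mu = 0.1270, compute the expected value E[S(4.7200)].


E[S(t)] = S(0) * exp(mu * t)
= 31 * exp(0.1270 * 4.7200)
= 31 * 1.8211
= 56.4541

56.4541


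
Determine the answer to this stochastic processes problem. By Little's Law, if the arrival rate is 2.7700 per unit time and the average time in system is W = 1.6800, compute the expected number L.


Little's Law: L = lambda * W
= 2.7700 * 1.6800
= 4.6536

4.6536


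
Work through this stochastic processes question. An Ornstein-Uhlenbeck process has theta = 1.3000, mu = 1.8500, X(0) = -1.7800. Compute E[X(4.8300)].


E[X(t)] = mu + (X(0) - mu)*exp(-theta*t)
= 1.8500 + (-1.7800 - 1.8500)*exp(-1.3000*4.8300)
= 1.8500 + -3.6300 * 0.0019
= 1.8432

1.8432


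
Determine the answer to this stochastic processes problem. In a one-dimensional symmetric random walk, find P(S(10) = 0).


P(S(10) = 0) = C(10,5) / 4^5
= 252 / 1024
= 0.2461

0.2461


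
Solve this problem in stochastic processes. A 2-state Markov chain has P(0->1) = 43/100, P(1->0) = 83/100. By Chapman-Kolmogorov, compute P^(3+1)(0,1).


P^4 = P^3 * P^1
Computing via matrix multiplication of the transition matrix.
Entry (0,1) of P^4 = 0.3397

0.3397


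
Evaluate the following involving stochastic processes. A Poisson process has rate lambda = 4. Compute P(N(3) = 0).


P(N(t)=k) = (lambda*t)^k * exp(-lambda*t) / k!
lambda*t = 12
= 12^0 * exp(-12) / 0!
= 1 * 6.1442e-06 / 1
= 6.1442e-06

6.1442e-06


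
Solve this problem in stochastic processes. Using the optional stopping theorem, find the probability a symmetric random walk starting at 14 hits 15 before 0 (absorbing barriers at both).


By optional stopping theorem: E(M at tau) = M(0) = 14
P(hit 15)*15 + P(hit 0)*0 = 14
P(hit 15) = (14 - 0)/(15 - 0) = 14/15 = 0.9333

0.9333


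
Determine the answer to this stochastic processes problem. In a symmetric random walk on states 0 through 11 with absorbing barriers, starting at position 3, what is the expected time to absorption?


For symmetric RW on 0,...,N with absorbing barriers, E(i) = i*(N-i)
E(3) = 3 * 8 = 24

24


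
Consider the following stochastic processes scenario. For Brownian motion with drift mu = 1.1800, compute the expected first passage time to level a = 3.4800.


Expected first passage time = a/mu
= 3.4800/1.1800
= 2.9492

2.9492


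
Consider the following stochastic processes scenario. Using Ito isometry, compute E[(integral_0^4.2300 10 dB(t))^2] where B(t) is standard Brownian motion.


By Ito isometry: E[(int f dB)^2] = int f^2 dt
= 10^2 * 4.2300
= 100 * 4.2300 = 423.0000

423.0000


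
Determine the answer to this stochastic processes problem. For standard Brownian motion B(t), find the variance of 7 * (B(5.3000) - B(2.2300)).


Var(alpha*(B(t)-B(s))) = alpha^2 * (t-s)
= 7^2 * (5.3000 - 2.2300)
= 49 * 3.0700
= 150.4300

150.4300


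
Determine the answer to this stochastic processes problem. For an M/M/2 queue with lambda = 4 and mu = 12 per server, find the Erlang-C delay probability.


a = lambda/mu = 0.3333
rho = a/c = 0.1667
Erlang-C formula applied:
C(c,a) = 0.0476

0.0476


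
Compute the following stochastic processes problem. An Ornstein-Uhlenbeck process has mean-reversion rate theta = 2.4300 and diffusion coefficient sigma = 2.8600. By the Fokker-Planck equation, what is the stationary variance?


Stationary variance = sigma^2 / (2*theta)
= 2.8600^2 / (2*2.4300)
= 8.1796 / 4.8600
= 1.6830

1.6830


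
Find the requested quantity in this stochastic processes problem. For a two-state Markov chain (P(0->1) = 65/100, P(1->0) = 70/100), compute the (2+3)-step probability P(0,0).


P^5 = P^2 * P^3
Computing via matrix multiplication of the transition matrix.
Entry (0,0) of P^5 = 0.5160

0.5160


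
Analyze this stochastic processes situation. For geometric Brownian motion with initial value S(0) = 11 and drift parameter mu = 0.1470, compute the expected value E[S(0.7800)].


E[S(t)] = S(0) * exp(mu * t)
= 11 * exp(0.1470 * 0.7800)
= 11 * 1.1215
= 12.3364

12.3364


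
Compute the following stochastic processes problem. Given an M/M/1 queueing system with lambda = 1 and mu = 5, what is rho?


rho = lambda/mu
= 1/5
= 0.2000

0.2000


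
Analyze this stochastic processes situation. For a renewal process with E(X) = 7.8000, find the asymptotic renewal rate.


Long-run renewal rate = 1/E(X)
= 1/7.8000
= 0.1282

0.1282


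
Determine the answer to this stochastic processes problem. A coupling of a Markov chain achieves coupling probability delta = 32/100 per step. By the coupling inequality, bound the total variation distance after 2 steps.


TV distance bound <= (1-delta)^n
= (1 - 0.3200)^2
= 0.6800^2
= 0.4624

0.4624


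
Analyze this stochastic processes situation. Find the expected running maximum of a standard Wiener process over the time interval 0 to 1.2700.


E(max B(s)) = sqrt(2t/pi)
= sqrt(2*1.2700/pi)
= sqrt(0.8085)
= 0.8992

0.8992


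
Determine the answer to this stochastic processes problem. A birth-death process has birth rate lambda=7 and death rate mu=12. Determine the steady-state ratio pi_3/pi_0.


For birth-death process, pi_n/pi_0 = (lambda/mu)^n
= (7/12)^3
= 0.1985

0.1985


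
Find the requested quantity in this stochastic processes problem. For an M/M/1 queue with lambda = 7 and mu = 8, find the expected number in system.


rho = 7/8 = 0.8750
L = rho/(1-rho)
= 0.8750/0.1250
= 7.0000

7.0000


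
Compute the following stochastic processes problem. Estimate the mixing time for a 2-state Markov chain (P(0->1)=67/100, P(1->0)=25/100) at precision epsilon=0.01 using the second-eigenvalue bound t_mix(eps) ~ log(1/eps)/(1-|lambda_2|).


lambda_2 = |1 - p01 - p10| = |1 - 0.6700 - 0.2500| = 0.0800
t_mix ~ log(1/eps)/(1 - |lambda_2|)
= log(100)/(1 - 0.0800) = 4.6052/0.9200
= 5.0056

5.0056


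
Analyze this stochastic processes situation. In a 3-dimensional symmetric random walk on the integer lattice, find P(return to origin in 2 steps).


P(return in 2 steps) = P(reverse first step) = 1/(2d)
= 1/6
= 0.1667

0.1667


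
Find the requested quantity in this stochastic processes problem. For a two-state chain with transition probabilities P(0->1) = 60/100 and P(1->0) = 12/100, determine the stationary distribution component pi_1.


Stationary distribution: pi_0 = p10/(p01+p10), pi_1 = p01/(p01+p10)
p01 = 0.6000, p10 = 0.1200
pi_1 = 0.8333

0.8333


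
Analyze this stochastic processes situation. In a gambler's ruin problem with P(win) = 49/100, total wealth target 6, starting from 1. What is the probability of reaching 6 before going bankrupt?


Gambler's ruin formula:
r = q/p = 0.5100/0.4900 = 1.0408
P(win) = (1 - r^i)/(1 - r^N)
= (1 - 1.0408^1)/(1 - 1.0408^6)
= 0.1505

0.1505


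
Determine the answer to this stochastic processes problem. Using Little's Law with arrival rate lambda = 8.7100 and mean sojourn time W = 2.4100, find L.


Little's Law: L = lambda * W
= 8.7100 * 2.4100
= 20.9911

20.9911


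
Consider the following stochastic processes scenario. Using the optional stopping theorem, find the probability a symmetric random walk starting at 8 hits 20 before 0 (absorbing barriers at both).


By optional stopping theorem: E(M at tau) = M(0) = 8
P(hit 20)*20 + P(hit 0)*0 = 8
P(hit 20) = (8 - 0)/(20 - 0) = 2/5 = 0.4000

0.4000


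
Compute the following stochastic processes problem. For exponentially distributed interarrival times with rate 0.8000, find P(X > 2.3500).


P(X > t) = exp(-lambda * t)
= exp(-0.8000 * 2.3500)
= exp(-1.8800) = 0.1526

0.1526


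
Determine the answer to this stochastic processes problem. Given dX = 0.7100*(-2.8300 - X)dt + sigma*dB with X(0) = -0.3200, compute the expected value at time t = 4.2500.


E[X(t)] = mu + (X(0) - mu)*exp(-theta*t)
= -2.8300 + (-0.3200 - -2.8300)*exp(-0.7100*4.2500)
= -2.8300 + 2.5100 * 0.0489
= -2.7072

-2.7072


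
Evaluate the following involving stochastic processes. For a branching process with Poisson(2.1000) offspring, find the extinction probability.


Since mu = 2.1000 > 1, extinction prob q < 1.
Solve s = exp(mu*(s-1)) iteratively.
q = 0.1779

0.1779


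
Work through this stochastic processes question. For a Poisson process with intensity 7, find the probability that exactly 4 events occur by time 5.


P(N(t)=k) = (lambda*t)^k * exp(-lambda*t) / k!
lambda*t = 35
= 35^4 * exp(-35) / 4!
= 1500625 * 6.3051e-16 / 24
= 3.9423e-11

3.9423e-11


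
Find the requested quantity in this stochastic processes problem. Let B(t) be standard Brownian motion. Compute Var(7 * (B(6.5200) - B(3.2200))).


Var(alpha*(B(t)-B(s))) = alpha^2 * (t-s)
= 7^2 * (6.5200 - 3.2200)
= 49 * 3.3000
= 161.7000

161.7000


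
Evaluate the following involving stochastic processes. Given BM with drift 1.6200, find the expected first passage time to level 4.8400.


Expected first passage time = a/mu
= 4.8400/1.6200
= 2.9877

2.9877


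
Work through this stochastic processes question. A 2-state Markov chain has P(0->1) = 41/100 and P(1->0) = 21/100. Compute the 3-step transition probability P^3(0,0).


Computing P^3 by matrix multiplication.
P = [[0.5900, 0.4100], [0.2100, 0.7900]]
After raising P to the power 3:
P^3(0,0) = 0.3750

0.3750


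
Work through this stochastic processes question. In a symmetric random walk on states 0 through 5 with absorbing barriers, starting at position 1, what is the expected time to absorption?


For symmetric RW on 0,...,N with absorbing barriers, E(i) = i*(N-i)
E(1) = 1 * 4 = 4

4


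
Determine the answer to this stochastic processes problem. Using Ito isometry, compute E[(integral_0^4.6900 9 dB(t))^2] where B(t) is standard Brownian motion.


By Ito isometry: E[(int f dB)^2] = int f^2 dt
= 9^2 * 4.6900
= 81 * 4.6900 = 379.8900

379.8900


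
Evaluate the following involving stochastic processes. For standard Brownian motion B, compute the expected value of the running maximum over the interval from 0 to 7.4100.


E(max B(s)) = sqrt(2t/pi)
= sqrt(2*7.4100/pi)
= sqrt(4.7174)
= 2.1719

2.1719


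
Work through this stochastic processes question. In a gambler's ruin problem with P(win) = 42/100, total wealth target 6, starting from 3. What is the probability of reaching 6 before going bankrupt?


Gambler's ruin formula:
r = q/p = 0.5800/0.4200 = 1.3810
P(win) = (1 - r^i)/(1 - r^N)
= (1 - 1.3810^3)/(1 - 1.3810^6)
= 0.2752

0.2752


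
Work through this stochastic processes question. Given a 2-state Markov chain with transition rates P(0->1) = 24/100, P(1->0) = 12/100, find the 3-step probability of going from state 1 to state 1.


Computing P^3 by matrix multiplication.
P = [[0.7600, 0.2400], [0.1200, 0.8800]]
After raising P to the power 3:
P^3(1,1) = 0.7540

0.7540


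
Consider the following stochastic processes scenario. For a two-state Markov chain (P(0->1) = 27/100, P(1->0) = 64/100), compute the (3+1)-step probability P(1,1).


P^4 = P^3 * P^1
Computing via matrix multiplication of the transition matrix.
Entry (1,1) of P^4 = 0.2967

0.2967


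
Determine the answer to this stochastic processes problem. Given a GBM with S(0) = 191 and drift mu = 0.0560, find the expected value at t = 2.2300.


E[S(t)] = S(0) * exp(mu * t)
= 191 * exp(0.0560 * 2.2300)
= 191 * 1.1330
= 216.4054

216.4054


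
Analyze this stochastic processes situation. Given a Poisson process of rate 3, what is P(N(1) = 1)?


P(N(t)=k) = (lambda*t)^k * exp(-lambda*t) / k!
lambda*t = 3
= 3^1 * exp(-3) / 1!
= 3 * 0.0498 / 1
= 0.1494

0.1494


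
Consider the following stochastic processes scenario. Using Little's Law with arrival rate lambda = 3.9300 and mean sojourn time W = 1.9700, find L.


Little's Law: L = lambda * W
= 3.9300 * 1.9700
= 7.7421

7.7421


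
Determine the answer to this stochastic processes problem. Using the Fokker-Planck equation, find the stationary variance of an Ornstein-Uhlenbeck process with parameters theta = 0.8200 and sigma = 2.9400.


Stationary variance = sigma^2 / (2*theta)
= 2.9400^2 / (2*0.8200)
= 8.6436 / 1.6400
= 5.2705

5.2705


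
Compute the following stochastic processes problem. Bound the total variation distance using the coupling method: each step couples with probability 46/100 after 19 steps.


TV distance bound <= (1-delta)^n
= (1 - 0.4600)^19
= 0.5400^19
= 8.2315e-06

8.2315e-06


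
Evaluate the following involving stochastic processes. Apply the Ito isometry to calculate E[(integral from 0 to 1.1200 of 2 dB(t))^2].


By Ito isometry: E[(int f dB)^2] = int f^2 dt
= 2^2 * 1.1200
= 4 * 1.1200 = 4.4800

4.4800


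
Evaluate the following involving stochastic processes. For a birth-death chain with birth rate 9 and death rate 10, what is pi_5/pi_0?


For birth-death process, pi_n/pi_0 = (lambda/mu)^n
= (9/10)^5
= 0.5905

0.5905


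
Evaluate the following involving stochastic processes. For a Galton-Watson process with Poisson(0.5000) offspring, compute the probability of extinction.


Since mu = 0.5000 <= 1, extinction probability = 1.

1.0000


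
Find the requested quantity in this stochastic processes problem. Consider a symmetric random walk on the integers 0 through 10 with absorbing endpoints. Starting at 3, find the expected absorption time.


For symmetric RW on 0,...,N with absorbing barriers, E(i) = i*(N-i)
E(3) = 3 * 7 = 21

21


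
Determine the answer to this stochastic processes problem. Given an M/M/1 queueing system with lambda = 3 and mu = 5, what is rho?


rho = lambda/mu
= 3/5
= 0.6000

0.6000


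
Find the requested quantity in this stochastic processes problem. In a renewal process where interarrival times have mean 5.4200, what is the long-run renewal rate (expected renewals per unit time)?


Long-run renewal rate = 1/E(X)
= 1/5.4200
= 0.1845

0.1845


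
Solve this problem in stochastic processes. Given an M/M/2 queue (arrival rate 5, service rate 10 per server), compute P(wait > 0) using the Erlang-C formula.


a = lambda/mu = 0.5000
rho = a/c = 0.2500
Erlang-C formula applied:
C(c,a) = 0.1000

0.1000
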